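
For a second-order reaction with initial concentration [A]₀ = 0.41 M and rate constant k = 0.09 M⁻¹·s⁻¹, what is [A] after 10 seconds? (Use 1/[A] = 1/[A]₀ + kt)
0.2995 M

1/[A] = 1/[A]₀ + k·t = 1/0.41 + (0.09)·(10) = 2.4390 + 0.9000 = 3.3390
[A] = 1/3.3390 = 0.2995 M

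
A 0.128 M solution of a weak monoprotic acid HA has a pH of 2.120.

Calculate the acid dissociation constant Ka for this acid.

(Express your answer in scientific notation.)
K_a = 4.78e-04

[H⁺] = 10^(−pH) = 10^(−2.120) = 7.586e-03 M. For HA ⇌ H⁺ + A⁻, Ka = x²/(C − x) = (7.586e-03)²/(0.128 − 7.586e-03) = 4.78e-04.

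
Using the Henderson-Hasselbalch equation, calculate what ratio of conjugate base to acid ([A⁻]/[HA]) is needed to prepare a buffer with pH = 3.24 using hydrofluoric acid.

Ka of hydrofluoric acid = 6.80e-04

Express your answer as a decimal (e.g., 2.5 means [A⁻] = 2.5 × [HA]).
[A⁻]/[HA] = 1.182

pKa = −log(6.80e-04) = 3.1675. pH = pKa + log([A⁻]/[HA]). 3.24 = 3.1675 + log(ratio). log(ratio) = 3.24 − 3.1675 = 0.0725. ratio = 10^(0.0725) = 1.182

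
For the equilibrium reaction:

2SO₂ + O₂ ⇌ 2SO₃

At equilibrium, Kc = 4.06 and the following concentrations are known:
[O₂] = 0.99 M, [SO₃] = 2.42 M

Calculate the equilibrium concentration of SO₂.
[SO₂] = 1.2071 M

Kc = ([SO₃]^2) / ([SO₂]^2 × [O₂]) = 4.06
[SO₂]^2 = (product terms)/(Kc · other reactant terms) = 5.8564 / (4.06 · 0.99) = 1.457
[SO₂] = (1.457)^(1/2) = 1.2071 M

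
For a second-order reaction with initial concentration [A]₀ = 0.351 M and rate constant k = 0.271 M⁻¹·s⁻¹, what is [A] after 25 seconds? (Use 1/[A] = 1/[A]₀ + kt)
0.1039 M

1/[A] = 1/[A]₀ + k·t = 1/0.351 + (0.271)·(25) = 2.8490 + 6.7750 = 9.6240
[A] = 1/9.6240 = 0.1039 M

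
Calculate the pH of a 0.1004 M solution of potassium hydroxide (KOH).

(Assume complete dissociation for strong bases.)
pH = 13.00

[OH⁻] = 0.1004 M for strong base. pOH = -log[OH⁻] = 1.00, pH = 14 - pOH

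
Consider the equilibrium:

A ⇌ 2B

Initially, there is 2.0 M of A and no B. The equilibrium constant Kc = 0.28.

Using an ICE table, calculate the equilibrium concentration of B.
[B] = 0.682 M

ICE: [A] = 2.0 − x, [B] = 2x.
Kc = (2x)²/(2.0 − x) = 0.28 ⇒ 4x² + 0.28x − 0.56 = 0.
x = (−0.28 + √(0.28² + 4·4·0.56))/(2·4) = (−0.28 + √9.0384)/8 = 0.3408.
[B] = 2x = 0.682 M.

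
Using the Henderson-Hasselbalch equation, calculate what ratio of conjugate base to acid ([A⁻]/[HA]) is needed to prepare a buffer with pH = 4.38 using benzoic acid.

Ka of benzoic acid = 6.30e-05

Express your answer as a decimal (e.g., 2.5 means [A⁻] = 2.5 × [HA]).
[A⁻]/[HA] = 1.511

pKa = −log(6.30e-05) = 4.2007. pH = pKa + log([A⁻]/[HA]). 4.38 = 4.2007 + log(ratio). log(ratio) = 4.38 − 4.2007 = 0.1793. ratio = 10^(0.1793) = 1.511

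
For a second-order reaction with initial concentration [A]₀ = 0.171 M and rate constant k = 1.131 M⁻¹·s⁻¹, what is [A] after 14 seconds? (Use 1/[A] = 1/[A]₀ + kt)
0.0461 M

1/[A] = 1/[A]₀ + k·t = 1/0.171 + (1.131)·(14) = 5.8480 + 15.8340 = 21.6820
[A] = 1/21.6820 = 0.0461 M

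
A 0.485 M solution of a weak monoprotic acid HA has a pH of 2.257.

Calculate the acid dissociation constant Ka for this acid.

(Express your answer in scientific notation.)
K_a = 6.39e-05

[H⁺] = 10^(−pH) = 10^(−2.257) = 5.534e-03 M. For HA ⇌ H⁺ + A⁻, Ka = x²/(C − x) = (5.534e-03)²/(0.485 − 5.534e-03) = 6.39e-05.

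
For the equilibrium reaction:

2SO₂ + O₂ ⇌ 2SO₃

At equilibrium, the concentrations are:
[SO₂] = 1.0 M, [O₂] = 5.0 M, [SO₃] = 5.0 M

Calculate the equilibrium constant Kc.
K_c = 5.0000

Kc = ([SO₃]^2) / ([SO₂]^2 × [O₂])
   = ((5.0)^2) / ((1.0)^2·(5.0))
   = 25 / 5 = 5.0000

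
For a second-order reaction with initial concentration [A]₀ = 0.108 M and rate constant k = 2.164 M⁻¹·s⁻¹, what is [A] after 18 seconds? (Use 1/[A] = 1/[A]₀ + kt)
0.0207 M

1/[A] = 1/[A]₀ + k·t = 1/0.108 + (2.164)·(18) = 9.2593 + 38.9520 = 48.2113
[A] = 1/48.2113 = 0.0207 M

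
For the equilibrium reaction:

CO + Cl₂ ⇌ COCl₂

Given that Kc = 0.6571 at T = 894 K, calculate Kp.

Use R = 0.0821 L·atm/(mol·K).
K_p = 0.0090

Δn = (moles gaseous products) − (moles gaseous reactants) = -1
T = 894 K; RT = 0.0821 × 894 = 73.3974
Kp = Kc·(RT)^Δn = 0.6571 × (73.3974)^-1 = 0.6571 × 0.0136245 = 0.0090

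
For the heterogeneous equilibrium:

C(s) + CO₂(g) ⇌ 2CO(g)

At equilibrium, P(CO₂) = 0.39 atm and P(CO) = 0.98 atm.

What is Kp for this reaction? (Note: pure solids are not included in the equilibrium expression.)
K_p = 2.463

Solid C is excluded.
Kp = P(CO)²/P(CO₂) = (0.98)²/0.39 = 0.9604/0.39 = 2.463.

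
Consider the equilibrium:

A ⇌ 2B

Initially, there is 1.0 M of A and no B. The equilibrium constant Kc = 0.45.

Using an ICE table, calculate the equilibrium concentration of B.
[B] = 0.568 M

ICE: [A] = 1.0 − x, [B] = 2x.
Kc = (2x)²/(1.0 − x) = 0.45 ⇒ 4x² + 0.45x − 0.45 = 0.
x = (−0.45 + √(0.45² + 4·4·0.45))/(2·4) = (−0.45 + √7.4025)/8 = 0.28384.
[B] = 2x = 0.568 M.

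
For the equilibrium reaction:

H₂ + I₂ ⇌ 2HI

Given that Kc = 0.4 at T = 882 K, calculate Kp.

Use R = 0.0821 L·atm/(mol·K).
K_p = 0.4000

Δn = (moles gaseous products) − (moles gaseous reactants) = 0
T = 882 K; RT = 0.0821 × 882 = 72.4122
Kp = Kc·(RT)^Δn = 0.4 × (72.4122)^0 = 0.4 × 1 = 0.4000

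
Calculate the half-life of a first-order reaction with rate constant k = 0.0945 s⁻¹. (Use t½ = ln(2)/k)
7.33 s

t½ = ln(2)/k = 0.6931/0.0945 = 7.33 s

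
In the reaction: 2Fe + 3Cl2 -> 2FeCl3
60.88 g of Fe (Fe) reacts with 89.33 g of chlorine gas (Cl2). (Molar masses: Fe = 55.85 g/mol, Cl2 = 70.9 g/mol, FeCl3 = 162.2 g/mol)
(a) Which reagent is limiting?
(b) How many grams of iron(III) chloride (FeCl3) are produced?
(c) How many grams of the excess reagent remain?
(a) Cl2, (b) 136.2 g, (c) 13.97 g

Moles of Fe = 60.88 g ÷ 55.85 g/mol = 1.09006 mol
Moles of Cl2 = 89.33 g ÷ 70.9 g/mol = 1.25994 mol
Moles ÷ coefficient: Fe: 1.09006/2 = 0.545, Cl2: 1.25994/3 = 0.42
(a) Cl2 has the smaller value, so Cl2 is the limiting reagent.
(b) Moles of FeCl3 = 1.25994 mol Cl2 × (2/3) = 0.839962 mol; mass = 0.839962 mol × 162.2 g/mol = 136.2 g
(c) Fe consumed = 1.25994 × (2/3) = 0.839962 mol; remaining = 1.09006 − 0.839962 = 0.2501 mol; mass = 0.2501 mol × 55.85 g/mol = 13.97 g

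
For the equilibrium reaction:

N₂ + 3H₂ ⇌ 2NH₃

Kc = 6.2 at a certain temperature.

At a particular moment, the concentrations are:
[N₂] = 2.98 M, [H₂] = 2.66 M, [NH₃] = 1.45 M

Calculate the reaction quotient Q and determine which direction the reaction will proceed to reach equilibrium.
Q = 0.037, Q < K, reaction proceeds forward (toward products)

Q = ([NH₃]^2) / ([N₂] × [H₂]^3)
  = ((1.45)^2) / ((2.98)·(2.66)^3) = 2.1025/56.087 = 0.03749
Since Q = 0.03749 < Kc = 6.2, the reaction proceeds forward (toward products) to reach equilibrium.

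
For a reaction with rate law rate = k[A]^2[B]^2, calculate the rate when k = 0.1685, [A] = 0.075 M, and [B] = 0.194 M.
3.567e-05 M/s

rate = k·[A]^2·[B]^2 = 0.1685·(0.075)^2·(0.194)^2 = 0.1685·0.005625·0.037636 = 3.567e-05 M/s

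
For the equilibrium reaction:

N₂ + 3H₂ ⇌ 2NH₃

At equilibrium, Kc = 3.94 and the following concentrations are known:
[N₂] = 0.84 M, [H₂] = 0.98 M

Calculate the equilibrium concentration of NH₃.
[NH₃] = 1.7649 M

Kc = ([NH₃]^2) / ([N₂] × [H₂]^3) = 3.94
[NH₃]^2 = Kc · (reactant terms)/(other product terms) = 3.94 · 0.7906 / 1 = 3.115
[NH₃] = (3.115)^(1/2) = 1.7649 M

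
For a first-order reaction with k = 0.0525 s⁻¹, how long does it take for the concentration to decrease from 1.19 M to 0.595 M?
13.20 s

From ln[A] = ln[A]₀ - k·t: t = ln([A]₀/[A])/k = ln(1.19/0.595)/0.0525 = ln(2.0000)/0.0525 = 0.6931/0.0525 = 13.20 s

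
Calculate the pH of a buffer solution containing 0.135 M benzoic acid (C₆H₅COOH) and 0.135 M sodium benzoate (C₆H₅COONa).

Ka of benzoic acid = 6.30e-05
pH = 4.20

pKa = -log(6.30e-05) = 4.20. pH = pKa + log([A⁻]/[HA]) = 4.20 + log(0.135/0.135)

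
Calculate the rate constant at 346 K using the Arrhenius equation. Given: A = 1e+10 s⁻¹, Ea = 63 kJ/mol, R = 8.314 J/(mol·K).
3.08e+00 s⁻¹

k = A·exp(-Ea/(R·T)) = 1e+10·exp(-63000/(8.314·346)) = 1e+10·exp(-21.9005) = 1e+10·3.0812e-10 = 3.08e+00 s⁻¹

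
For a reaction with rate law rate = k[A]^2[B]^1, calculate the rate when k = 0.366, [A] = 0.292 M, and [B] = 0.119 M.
0.003714 M/s

rate = k·[A]^2·[B]^1 = 0.366·(0.292)^2·(0.119)^1 = 0.366·0.085264·0.119 = 0.003714 M/s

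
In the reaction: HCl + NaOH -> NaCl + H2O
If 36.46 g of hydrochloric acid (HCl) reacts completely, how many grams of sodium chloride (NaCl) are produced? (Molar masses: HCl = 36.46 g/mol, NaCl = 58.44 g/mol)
Moles of HCl = 36.46 g ÷ 36.46 g/mol = 1 mol
Mole ratio: 1 mol NaCl / 1 mol HCl
Moles of NaCl = 1 × (1/1) = 1 mol
Mass of NaCl = 1 mol × 58.44 g/mol = 58.44 g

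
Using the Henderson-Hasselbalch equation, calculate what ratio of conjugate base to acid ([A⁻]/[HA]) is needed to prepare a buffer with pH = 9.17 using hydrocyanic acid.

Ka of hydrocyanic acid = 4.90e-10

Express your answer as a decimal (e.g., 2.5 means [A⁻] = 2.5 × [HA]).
[A⁻]/[HA] = 0.725

pKa = −log(4.90e-10) = 9.3098. pH = pKa + log([A⁻]/[HA]). 9.17 = 9.3098 + log(ratio). log(ratio) = 9.17 − 9.3098 = -0.1398. ratio = 10^(-0.1398) = 0.725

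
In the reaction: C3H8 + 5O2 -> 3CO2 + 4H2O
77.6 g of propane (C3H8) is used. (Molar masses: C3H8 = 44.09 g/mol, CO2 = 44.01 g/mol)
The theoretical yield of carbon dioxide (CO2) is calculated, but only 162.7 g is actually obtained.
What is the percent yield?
Moles of C3H8 = 77.6 g ÷ 44.09 g/mol = 1.76004 mol
Mole ratio: 3 mol CO2 / 1 mol C3H8
Moles of CO2 = 1.76004 × (3/1) = 5.28011 mol
Theoretical yield = 5.28011 mol × 44.01 g/mol = 232.38 g
Actual yield = 162.7 g
Percent yield = (162.7 / 232.38) × 100% = 70.0%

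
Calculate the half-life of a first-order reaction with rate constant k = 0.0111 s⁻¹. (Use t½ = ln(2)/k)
62.45 s

t½ = ln(2)/k = 0.6931/0.0111 = 62.45 s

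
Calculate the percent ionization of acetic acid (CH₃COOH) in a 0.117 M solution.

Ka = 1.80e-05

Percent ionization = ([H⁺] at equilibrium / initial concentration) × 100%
Percent ionization = 1.23%

Let x = [H⁺]. Ka = x²/(C - x) ⇒ x² + (1.80e-05)x - (1.80e-05)(0.117) = 0. x = 1.4422e-03. Percent = (1.4422e-03/0.117) × 100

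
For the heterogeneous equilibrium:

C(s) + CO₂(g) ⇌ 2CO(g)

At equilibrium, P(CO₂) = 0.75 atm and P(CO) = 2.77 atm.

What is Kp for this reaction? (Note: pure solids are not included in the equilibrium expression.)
K_p = 10.231

Solid C is excluded.
Kp = P(CO)²/P(CO₂) = (2.77)²/0.75 = 7.673/0.75 = 10.231.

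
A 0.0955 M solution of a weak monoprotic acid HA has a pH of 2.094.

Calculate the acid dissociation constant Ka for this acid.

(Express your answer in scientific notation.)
K_a = 7.42e-04

[H⁺] = 10^(−pH) = 10^(−2.094) = 8.054e-03 M. For HA ⇌ H⁺ + A⁻, Ka = x²/(C − x) = (8.054e-03)²/(0.0955 − 8.054e-03) = 7.42e-04.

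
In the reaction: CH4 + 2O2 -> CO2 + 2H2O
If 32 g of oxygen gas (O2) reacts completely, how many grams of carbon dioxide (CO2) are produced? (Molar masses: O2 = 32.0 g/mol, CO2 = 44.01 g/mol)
Moles of O2 = 32 g ÷ 32.0 g/mol = 1 mol
Mole ratio: 1 mol CO2 / 2 mol O2
Moles of CO2 = 1 × (1/2) = 0.5 mol
Mass of CO2 = 0.5 mol × 44.01 g/mol = 22 g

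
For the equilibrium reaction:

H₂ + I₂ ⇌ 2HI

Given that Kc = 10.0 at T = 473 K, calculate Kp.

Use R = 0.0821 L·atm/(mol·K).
K_p = 10.0000

Δn = (moles gaseous products) − (moles gaseous reactants) = 0
T = 473 K; RT = 0.0821 × 473 = 38.8333
Kp = Kc·(RT)^Δn = 10.0 × (38.8333)^0 = 10.0 × 1 = 10.0000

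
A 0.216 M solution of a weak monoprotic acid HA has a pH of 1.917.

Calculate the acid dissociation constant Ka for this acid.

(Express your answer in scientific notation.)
K_a = 7.19e-04

[H⁺] = 10^(−pH) = 10^(−1.917) = 1.211e-02 M. For HA ⇌ H⁺ + A⁻, Ka = x²/(C − x) = (1.211e-02)²/(0.216 − 1.211e-02) = 7.19e-04.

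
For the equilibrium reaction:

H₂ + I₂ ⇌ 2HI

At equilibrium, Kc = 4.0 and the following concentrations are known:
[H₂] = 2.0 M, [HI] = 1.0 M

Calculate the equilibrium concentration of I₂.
[I₂] = 0.1250 M

Kc = ([HI]^2) / ([H₂] × [I₂]) = 4.0
[I₂]^1 = (product terms)/(Kc · other reactant terms) = 1 / (4.0 · 2) = 0.125
[I₂] = 0.1250 M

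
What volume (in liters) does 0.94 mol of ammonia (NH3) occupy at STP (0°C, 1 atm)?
At STP, 1 mol of gas occupies 22.4 L
Volume = 0.94 mol × 22.4 L/mol = 21.06 L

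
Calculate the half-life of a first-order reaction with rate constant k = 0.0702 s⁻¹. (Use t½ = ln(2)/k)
9.87 s

t½ = ln(2)/k = 0.6931/0.0702 = 9.87 s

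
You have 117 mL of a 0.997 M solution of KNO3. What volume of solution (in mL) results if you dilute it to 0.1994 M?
Using M₁V₁ = M₂V₂:
0.997 × 117 = 0.1994 × V₂
V₂ = (0.997 × 117) / 0.1994 = 585 mL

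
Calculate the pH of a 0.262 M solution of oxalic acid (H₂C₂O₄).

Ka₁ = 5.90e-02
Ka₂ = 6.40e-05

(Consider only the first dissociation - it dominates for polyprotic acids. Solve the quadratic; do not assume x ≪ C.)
pH = 1.01

x² + Ka₁·x − Ka₁·C = 0 with Ka₁ = 5.90e-02, C = 0.262.
x = (−Ka₁ + √(Ka₁² + 4·Ka₁·C))/2 = 9.8282e-02 M, so pH = 1.01.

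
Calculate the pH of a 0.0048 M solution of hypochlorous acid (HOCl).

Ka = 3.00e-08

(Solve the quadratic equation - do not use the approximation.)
pH = 4.92

x² + Ka×x - Ka×C = 0. Using quadratic formula: [H⁺] = 1.1985e-05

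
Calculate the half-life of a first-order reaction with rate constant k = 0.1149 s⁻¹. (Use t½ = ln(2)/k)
6.03 s

t½ = ln(2)/k = 0.6931/0.1149 = 6.03 s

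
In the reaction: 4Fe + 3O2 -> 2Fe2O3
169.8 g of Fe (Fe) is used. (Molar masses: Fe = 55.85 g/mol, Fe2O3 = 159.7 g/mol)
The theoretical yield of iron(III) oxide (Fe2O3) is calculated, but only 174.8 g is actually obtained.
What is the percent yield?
Moles of Fe = 169.8 g ÷ 55.85 g/mol = 3.04029 mol
Mole ratio: 2 mol Fe2O3 / 4 mol Fe
Moles of Fe2O3 = 3.04029 × (2/4) = 1.52014 mol
Theoretical yield = 1.52014 mol × 159.7 g/mol = 242.77 g
Actual yield = 174.8 g
Percent yield = (174.8 / 242.77) × 100% = 72.0%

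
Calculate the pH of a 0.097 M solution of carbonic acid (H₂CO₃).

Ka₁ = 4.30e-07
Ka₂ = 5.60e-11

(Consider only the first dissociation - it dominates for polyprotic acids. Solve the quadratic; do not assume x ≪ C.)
pH = 3.69

x² + Ka₁·x − Ka₁·C = 0 with Ka₁ = 4.30e-07, C = 0.097.
x = (−Ka₁ + √(Ka₁² + 4·Ka₁·C))/2 = 2.0402e-04 M, so pH = 3.69.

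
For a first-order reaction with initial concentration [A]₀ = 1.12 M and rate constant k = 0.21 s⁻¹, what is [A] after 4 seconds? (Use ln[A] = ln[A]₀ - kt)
0.4835 M

ln[A] = ln[A]₀ - k·t = ln(1.12) - (0.21)·(4) = 0.1133 - 0.8400 = -0.7267
[A] = e^(-0.7267) = 0.4835 M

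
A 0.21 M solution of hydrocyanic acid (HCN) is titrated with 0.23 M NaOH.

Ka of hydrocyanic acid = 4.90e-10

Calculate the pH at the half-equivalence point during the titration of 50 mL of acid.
pH = pKa = 9.31

At the half-equivalence point, [HA] = [A⁻], so by Henderson–Hasselbalch pH = pKa + log(1) = pKa.
pKa = −log(4.90e-10) = 9.31.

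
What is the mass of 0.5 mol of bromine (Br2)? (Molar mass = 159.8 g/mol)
Mass = 0.5 mol × 159.8 g/mol = 79.9 g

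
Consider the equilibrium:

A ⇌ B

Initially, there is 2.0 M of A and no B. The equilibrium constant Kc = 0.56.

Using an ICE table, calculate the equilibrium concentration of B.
[B] = 0.718 M

ICE: [A] = 2.0 − x, [B] = x.
Kc = x/(2.0 − x) = 0.56 ⇒ x = 0.56·2.0/(1 + 0.56) = 1.12/1.56 = 0.7179.
[B] = x = 0.718 M.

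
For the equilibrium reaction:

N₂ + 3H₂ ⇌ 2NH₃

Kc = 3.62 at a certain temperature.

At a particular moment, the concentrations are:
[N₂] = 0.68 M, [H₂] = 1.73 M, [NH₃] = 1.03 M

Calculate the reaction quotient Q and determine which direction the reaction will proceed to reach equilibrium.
Q = 0.301, Q < K, reaction proceeds forward (toward products)

Q = ([NH₃]^2) / ([N₂] × [H₂]^3)
  = ((1.03)^2) / ((0.68)·(1.73)^3) = 1.0609/3.5208 = 0.3013
Since Q = 0.3013 < Kc = 3.62, the reaction proceeds forward (toward products) to reach equilibrium.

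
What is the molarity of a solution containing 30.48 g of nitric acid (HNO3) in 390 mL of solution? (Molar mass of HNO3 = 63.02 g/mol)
Moles of HNO3 = 30.48 g ÷ 63.02 g/mol = 0.483656 mol
Volume = 390 mL = 0.39 L
Molarity = 0.483656 mol ÷ 0.39 L = 1.24 M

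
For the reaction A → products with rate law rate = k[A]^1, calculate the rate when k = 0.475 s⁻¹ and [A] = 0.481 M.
0.2285 M/s

rate = k·[A]^1 = 0.475·(0.481)^1 = 0.475·0.481 = 0.2285 M/s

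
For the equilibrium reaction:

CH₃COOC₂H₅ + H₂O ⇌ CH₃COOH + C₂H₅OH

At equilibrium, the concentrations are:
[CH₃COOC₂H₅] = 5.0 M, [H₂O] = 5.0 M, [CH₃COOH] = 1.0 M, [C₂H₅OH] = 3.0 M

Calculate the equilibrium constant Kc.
K_c = 0.1200

Kc = ([CH₃COOH] × [C₂H₅OH]) / ([CH₃COOC₂H₅] × [H₂O])
   = ((1.0)·(3.0)) / ((5.0)·(5.0))
   = 3 / 25 = 0.1200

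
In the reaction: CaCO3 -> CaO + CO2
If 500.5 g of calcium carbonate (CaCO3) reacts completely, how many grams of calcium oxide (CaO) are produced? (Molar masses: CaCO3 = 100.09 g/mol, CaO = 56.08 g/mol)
Moles of CaCO3 = 500.5 g ÷ 100.09 g/mol = 5.0005 mol
Mole ratio: 1 mol CaO / 1 mol CaCO3
Moles of CaO = 5.0005 × (1/1) = 5.0005 mol
Mass of CaO = 5.0005 mol × 56.08 g/mol = 280.4 g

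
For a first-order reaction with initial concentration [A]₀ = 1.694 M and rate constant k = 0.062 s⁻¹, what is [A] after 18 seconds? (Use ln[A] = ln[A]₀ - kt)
0.5549 M

ln[A] = ln[A]₀ - k·t = ln(1.694) - (0.062)·(18) = 0.5271 - 1.1160 = -0.5889
[A] = e^(-0.5889) = 0.5549 M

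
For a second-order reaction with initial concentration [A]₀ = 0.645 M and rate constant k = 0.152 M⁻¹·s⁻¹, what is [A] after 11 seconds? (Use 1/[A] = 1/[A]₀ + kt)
0.3103 M

1/[A] = 1/[A]₀ + k·t = 1/0.645 + (0.152)·(11) = 1.5504 + 1.6720 = 3.2224
[A] = 1/3.2224 = 0.3103 M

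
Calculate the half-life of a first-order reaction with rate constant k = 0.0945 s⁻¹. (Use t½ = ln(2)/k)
7.33 s

t½ = ln(2)/k = 0.6931/0.0945 = 7.33 s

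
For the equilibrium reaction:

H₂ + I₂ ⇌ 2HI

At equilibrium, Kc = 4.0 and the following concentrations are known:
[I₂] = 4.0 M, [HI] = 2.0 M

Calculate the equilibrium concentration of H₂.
[H₂] = 0.2500 M

Kc = ([HI]^2) / ([H₂] × [I₂]) = 4.0
[H₂]^1 = (product terms)/(Kc · other reactant terms) = 4 / (4.0 · 4) = 0.25
[H₂] = 0.2500 M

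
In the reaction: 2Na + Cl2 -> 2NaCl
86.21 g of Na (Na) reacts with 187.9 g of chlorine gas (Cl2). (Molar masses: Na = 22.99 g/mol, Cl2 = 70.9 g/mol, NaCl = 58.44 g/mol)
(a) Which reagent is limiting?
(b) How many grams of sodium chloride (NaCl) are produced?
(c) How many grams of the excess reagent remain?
(a) Na, (b) 219.1 g, (c) 54.97 g

Moles of Na = 86.21 g ÷ 22.99 g/mol = 3.74989 mol
Moles of Cl2 = 187.9 g ÷ 70.9 g/mol = 2.65021 mol
Moles ÷ coefficient: Na: 3.74989/2 = 1.875, Cl2: 2.65021/1 = 2.65
(a) Na has the smaller value, so Na is the limiting reagent.
(b) Moles of NaCl = 3.74989 mol Na × (2/2) = 3.74989 mol; mass = 3.74989 mol × 58.44 g/mol = 219.1 g
(c) Cl2 consumed = 3.74989 × (1/2) = 1.87495 mol; remaining = 2.65021 − 1.87495 = 0.775266 mol; mass = 0.775266 mol × 70.9 g/mol = 54.97 g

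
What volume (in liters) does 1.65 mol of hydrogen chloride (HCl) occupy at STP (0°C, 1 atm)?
At STP, 1 mol of gas occupies 22.4 L
Volume = 1.65 mol × 22.4 L/mol = 36.96 L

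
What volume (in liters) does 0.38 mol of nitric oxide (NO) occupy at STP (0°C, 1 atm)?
At STP, 1 mol of gas occupies 22.4 L
Volume = 0.38 mol × 22.4 L/mol = 8.51 L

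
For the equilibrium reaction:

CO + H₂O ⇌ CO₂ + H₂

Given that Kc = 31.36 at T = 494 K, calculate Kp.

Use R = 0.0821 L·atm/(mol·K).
K_p = 31.3600

Δn = (moles gaseous products) − (moles gaseous reactants) = 0
T = 494 K; RT = 0.0821 × 494 = 40.5574
Kp = Kc·(RT)^Δn = 31.36 × (40.5574)^0 = 31.36 × 1 = 31.3600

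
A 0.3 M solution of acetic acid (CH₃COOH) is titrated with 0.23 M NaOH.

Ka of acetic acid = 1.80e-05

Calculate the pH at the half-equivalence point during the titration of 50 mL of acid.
pH = pKa = 4.74

At the half-equivalence point, [HA] = [A⁻], so by Henderson–Hasselbalch pH = pKa + log(1) = pKa.
pKa = −log(1.80e-05) = 4.74.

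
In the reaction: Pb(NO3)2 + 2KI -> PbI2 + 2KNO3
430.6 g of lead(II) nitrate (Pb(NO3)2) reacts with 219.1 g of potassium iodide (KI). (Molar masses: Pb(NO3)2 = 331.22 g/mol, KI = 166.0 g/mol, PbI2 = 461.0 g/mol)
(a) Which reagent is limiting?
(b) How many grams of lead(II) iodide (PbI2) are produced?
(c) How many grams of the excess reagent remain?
(a) KI, (b) 304.2 g, (c) 212 g

Moles of Pb(NO3)2 = 430.6 g ÷ 331.22 g/mol = 1.30004 mol
Moles of KI = 219.1 g ÷ 166.0 g/mol = 1.31988 mol
Moles ÷ coefficient: Pb(NO3)2: 1.30004/1 = 1.3, KI: 1.31988/2 = 0.6599
(a) KI has the smaller value, so KI is the limiting reagent.
(b) Moles of PbI2 = 1.31988 mol KI × (1/2) = 0.65994 mol; mass = 0.65994 mol × 461.0 g/mol = 304.2 g
(c) Pb(NO3)2 consumed = 1.31988 × (1/2) = 0.65994 mol; remaining = 1.30004 − 0.65994 = 0.640103 mol; mass = 0.640103 mol × 331.22 g/mol = 212 g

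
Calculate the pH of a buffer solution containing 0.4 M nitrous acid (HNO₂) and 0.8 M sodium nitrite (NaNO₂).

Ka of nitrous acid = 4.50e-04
pH = 3.65

pKa = -log(4.50e-04) = 3.35. pH = pKa + log([A⁻]/[HA]) = 3.35 + log(0.8/0.4)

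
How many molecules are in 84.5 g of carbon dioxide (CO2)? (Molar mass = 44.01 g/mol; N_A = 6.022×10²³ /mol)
Moles = 84.5 g ÷ 44.01 g/mol = 1.92002 mol
Molecules = 1.92002 mol × 6.022×10²³ /mol = 1.156e+24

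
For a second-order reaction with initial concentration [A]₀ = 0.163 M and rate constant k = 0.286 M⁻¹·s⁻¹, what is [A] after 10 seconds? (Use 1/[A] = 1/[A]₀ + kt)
0.1112 M

1/[A] = 1/[A]₀ + k·t = 1/0.163 + (0.286)·(10) = 6.1350 + 2.8600 = 8.9950
[A] = 1/8.9950 = 0.1112 M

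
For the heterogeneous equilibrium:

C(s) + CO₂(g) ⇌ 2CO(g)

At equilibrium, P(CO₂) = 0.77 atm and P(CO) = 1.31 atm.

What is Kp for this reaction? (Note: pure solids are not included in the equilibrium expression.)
K_p = 2.229

Solid C is excluded.
Kp = P(CO)²/P(CO₂) = (1.31)²/0.77 = 1.716/0.77 = 2.229.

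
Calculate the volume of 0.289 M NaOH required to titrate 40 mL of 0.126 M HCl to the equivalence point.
V_{base} = 17.4 mL

At equivalence: moles acid = moles base.
moles HCl = 0.126 M × 0.04 L = 0.00504 mol
V_NaOH = 0.00504 mol ÷ 0.289 M = 0.01744 L = 17.4 mL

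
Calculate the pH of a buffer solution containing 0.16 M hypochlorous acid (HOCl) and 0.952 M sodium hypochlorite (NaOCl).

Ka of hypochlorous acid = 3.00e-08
pH = 8.30

pKa = -log(3.00e-08) = 7.52. pH = pKa + log([A⁻]/[HA]) = 7.52 + log(0.952/0.16)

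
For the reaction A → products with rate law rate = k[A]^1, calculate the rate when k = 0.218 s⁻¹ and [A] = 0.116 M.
0.02529 M/s

rate = k·[A]^1 = 0.218·(0.116)^1 = 0.218·0.116 = 0.02529 M/s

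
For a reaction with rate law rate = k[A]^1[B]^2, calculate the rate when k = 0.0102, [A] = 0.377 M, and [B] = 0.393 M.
0.0005939 M/s

rate = k·[A]^1·[B]^2 = 0.0102·(0.377)^1·(0.393)^2 = 0.0102·0.377·0.154449 = 0.0005939 M/s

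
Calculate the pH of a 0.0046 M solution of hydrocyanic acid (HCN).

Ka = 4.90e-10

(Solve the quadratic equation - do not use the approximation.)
pH = 5.82

x² + Ka×x - Ka×C = 0. Using quadratic formula: [H⁺] = 1.5011e-06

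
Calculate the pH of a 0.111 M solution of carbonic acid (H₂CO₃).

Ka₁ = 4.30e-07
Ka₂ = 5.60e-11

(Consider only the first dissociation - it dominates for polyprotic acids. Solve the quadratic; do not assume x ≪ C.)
pH = 3.66

x² + Ka₁·x − Ka₁·C = 0 with Ka₁ = 4.30e-07, C = 0.111.
x = (−Ka₁ + √(Ka₁² + 4·Ka₁·C))/2 = 2.1826e-04 M, so pH = 3.66.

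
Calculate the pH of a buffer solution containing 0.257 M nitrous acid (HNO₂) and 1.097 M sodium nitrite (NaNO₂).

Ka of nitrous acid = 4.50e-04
pH = 3.98

pKa = -log(4.50e-04) = 3.35. pH = pKa + log([A⁻]/[HA]) = 3.35 + log(1.097/0.257)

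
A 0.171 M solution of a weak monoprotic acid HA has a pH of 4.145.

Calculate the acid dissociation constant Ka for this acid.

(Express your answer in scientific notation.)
K_a = 3.00e-08

[H⁺] = 10^(−pH) = 10^(−4.145) = 7.161e-05 M. For HA ⇌ H⁺ + A⁻, Ka = x²/(C − x) = (7.161e-05)²/(0.171 − 7.161e-05) = 3.00e-08.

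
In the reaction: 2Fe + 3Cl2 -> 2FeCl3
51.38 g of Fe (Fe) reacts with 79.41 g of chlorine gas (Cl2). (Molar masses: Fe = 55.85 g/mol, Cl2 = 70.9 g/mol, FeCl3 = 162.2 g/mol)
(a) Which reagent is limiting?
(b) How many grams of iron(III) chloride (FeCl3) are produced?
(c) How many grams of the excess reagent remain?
(a) Cl2, (b) 121.1 g, (c) 9.678 g

Moles of Fe = 51.38 g ÷ 55.85 g/mol = 0.919964 mol
Moles of Cl2 = 79.41 g ÷ 70.9 g/mol = 1.12003 mol
Moles ÷ coefficient: Fe: 0.919964/2 = 0.46, Cl2: 1.12003/3 = 0.3733
(a) Cl2 has the smaller value, so Cl2 is the limiting reagent.
(b) Moles of FeCl3 = 1.12003 mol Cl2 × (2/3) = 0.746685 mol; mass = 0.746685 mol × 162.2 g/mol = 121.1 g
(c) Fe consumed = 1.12003 × (2/3) = 0.746685 mol; remaining = 0.919964 − 0.746685 = 0.173279 mol; mass = 0.173279 mol × 55.85 g/mol = 9.678 g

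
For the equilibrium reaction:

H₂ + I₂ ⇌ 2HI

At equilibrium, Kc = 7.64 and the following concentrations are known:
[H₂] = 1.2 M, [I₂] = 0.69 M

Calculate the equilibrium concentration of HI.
[HI] = 2.5151 M

Kc = ([HI]^2) / ([H₂] × [I₂]) = 7.64
[HI]^2 = Kc · (reactant terms)/(other product terms) = 7.64 · 0.828 / 1 = 6.3259
[HI] = (6.3259)^(1/2) = 2.5151 M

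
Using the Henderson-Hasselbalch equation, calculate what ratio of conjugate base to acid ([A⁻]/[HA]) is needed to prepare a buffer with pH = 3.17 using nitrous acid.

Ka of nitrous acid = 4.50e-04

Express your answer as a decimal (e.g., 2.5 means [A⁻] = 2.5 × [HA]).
[A⁻]/[HA] = 0.666

pKa = −log(4.50e-04) = 3.3468. pH = pKa + log([A⁻]/[HA]). 3.17 = 3.3468 + log(ratio). log(ratio) = 3.17 − 3.3468 = -0.1768. ratio = 10^(-0.1768) = 0.666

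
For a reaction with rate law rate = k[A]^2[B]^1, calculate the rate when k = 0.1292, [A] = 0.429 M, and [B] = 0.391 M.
0.009297 M/s

rate = k·[A]^2·[B]^1 = 0.1292·(0.429)^2·(0.391)^1 = 0.1292·0.184041·0.391 = 0.009297 M/s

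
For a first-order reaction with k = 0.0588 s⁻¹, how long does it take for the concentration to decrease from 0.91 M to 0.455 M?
11.79 s

From ln[A] = ln[A]₀ - k·t: t = ln([A]₀/[A])/k = ln(0.91/0.455)/0.0588 = ln(2.0000)/0.0588 = 0.6931/0.0588 = 11.79 s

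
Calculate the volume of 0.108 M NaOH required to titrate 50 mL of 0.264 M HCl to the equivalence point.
V_{base} = 122.2 mL

At equivalence: moles acid = moles base.
moles HCl = 0.264 M × 0.05 L = 0.0132 mol
V_NaOH = 0.0132 mol ÷ 0.108 M = 0.1222 L = 122.2 mL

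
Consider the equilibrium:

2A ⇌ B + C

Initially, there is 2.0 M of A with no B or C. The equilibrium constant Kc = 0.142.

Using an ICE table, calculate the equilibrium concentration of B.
[B] = 0.430 M

ICE: [A] = 2.0 − 2x, [B] = [C] = x.
Kc = x²/(2.0 − 2x)² = 0.142 ⇒ √Kc = x/(2.0 − 2x).
x = √0.142·2.0/(1 + 2√0.142) = 0.37683·2.0/1.7537 = 0.42976.
[B] = x = 0.430 M.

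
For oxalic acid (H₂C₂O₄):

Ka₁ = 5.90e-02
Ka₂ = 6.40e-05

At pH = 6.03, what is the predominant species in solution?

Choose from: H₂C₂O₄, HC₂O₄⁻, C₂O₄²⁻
C₂O₄²⁻

pKa1 = 1.23, pKa2 = 4.19. Each pKa is the crossover between adjacent species; pH = 6.03 lies in the region where C₂O₄²⁻ predominates.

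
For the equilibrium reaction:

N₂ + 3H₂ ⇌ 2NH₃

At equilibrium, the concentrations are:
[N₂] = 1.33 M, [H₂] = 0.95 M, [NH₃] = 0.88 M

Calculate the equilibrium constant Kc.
K_c = 0.6791

Kc = ([NH₃]^2) / ([N₂] × [H₂]^3)
   = ((0.88)^2) / ((1.33)·(0.95)^3)
   = 0.7744 / 1.1403 = 0.6791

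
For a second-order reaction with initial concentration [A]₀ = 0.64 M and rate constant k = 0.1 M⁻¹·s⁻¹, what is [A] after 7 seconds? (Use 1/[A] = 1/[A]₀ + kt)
0.4420 M

1/[A] = 1/[A]₀ + k·t = 1/0.64 + (0.1)·(7) = 1.5625 + 0.7000 = 2.2625
[A] = 1/2.2625 = 0.4420 M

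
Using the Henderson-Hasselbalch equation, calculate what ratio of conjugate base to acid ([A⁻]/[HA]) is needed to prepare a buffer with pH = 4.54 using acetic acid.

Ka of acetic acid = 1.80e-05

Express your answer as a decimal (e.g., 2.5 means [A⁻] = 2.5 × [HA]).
[A⁻]/[HA] = 0.624

pKa = −log(1.80e-05) = 4.7447. pH = pKa + log([A⁻]/[HA]). 4.54 = 4.7447 + log(ratio). log(ratio) = 4.54 − 4.7447 = -0.2047. ratio = 10^(-0.2047) = 0.624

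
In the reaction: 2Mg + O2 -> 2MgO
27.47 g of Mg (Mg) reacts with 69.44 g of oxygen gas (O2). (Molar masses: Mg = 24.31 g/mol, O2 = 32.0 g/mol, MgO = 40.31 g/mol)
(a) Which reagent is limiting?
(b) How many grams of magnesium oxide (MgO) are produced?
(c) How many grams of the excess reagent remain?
(a) Mg, (b) 45.55 g, (c) 51.36 g

Moles of Mg = 27.47 g ÷ 24.31 g/mol = 1.12999 mol
Moles of O2 = 69.44 g ÷ 32.0 g/mol = 2.17 mol
Moles ÷ coefficient: Mg: 1.12999/2 = 0.565, O2: 2.17/1 = 2.17
(a) Mg has the smaller value, so Mg is the limiting reagent.
(b) Moles of MgO = 1.12999 mol Mg × (2/2) = 1.12999 mol; mass = 1.12999 mol × 40.31 g/mol = 45.55 g
(c) O2 consumed = 1.12999 × (1/2) = 0.564994 mol; remaining = 2.17 − 0.564994 = 1.60501 mol; mass = 1.60501 mol × 32.0 g/mol = 51.36 g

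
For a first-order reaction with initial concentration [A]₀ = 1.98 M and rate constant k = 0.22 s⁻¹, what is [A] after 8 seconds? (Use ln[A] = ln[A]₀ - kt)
0.3406 M

ln[A] = ln[A]₀ - k·t = ln(1.98) - (0.22)·(8) = 0.6831 - 1.7600 = -1.0769
[A] = e^(-1.0769) = 0.3406 M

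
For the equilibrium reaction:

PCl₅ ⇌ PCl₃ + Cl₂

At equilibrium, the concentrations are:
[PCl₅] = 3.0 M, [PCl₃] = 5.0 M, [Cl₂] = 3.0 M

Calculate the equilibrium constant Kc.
K_c = 5.0000

Kc = ([PCl₃] × [Cl₂]) / ([PCl₅])
   = ((5.0)·(3.0)) / ((3.0))
   = 15 / 3 = 5.0000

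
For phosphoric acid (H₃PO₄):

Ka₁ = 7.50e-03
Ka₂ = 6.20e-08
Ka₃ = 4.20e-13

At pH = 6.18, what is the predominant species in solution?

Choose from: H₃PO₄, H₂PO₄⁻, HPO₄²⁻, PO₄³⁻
H₂PO₄⁻

pKa1 = 2.12, pKa2 = 7.21, pKa3 = 12.38. Each pKa is the crossover between adjacent species; pH = 6.18 lies in the region where H₂PO₄⁻ predominates.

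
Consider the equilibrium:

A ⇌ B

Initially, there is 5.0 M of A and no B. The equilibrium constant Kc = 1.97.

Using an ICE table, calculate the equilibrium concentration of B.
[B] = 3.316 M

ICE: [A] = 5.0 − x, [B] = x.
Kc = x/(5.0 − x) = 1.97 ⇒ x = 1.97·5.0/(1 + 1.97) = 9.85/2.97 = 3.316.
[B] = x = 3.316 M.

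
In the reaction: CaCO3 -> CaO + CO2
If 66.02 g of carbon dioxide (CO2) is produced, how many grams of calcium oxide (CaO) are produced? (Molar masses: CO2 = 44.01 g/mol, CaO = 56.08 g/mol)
Moles of CO2 = 66.02 g ÷ 44.01 g/mol = 1.50011 mol
Mole ratio: 1 mol CaO / 1 mol CO2
Moles of CaO = 1.50011 × (1/1) = 1.50011 mol
Mass of CaO = 1.50011 mol × 56.08 g/mol = 84.13 g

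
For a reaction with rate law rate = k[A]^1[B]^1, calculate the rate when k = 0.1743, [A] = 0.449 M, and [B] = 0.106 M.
0.008296 M/s

rate = k·[A]^1·[B]^1 = 0.1743·(0.449)^1·(0.106)^1 = 0.1743·0.449·0.106 = 0.008296 M/s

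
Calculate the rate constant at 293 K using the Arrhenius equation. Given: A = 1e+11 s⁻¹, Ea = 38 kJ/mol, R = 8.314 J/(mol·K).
1.68e+04 s⁻¹

k = A·exp(-Ea/(R·T)) = 1e+11·exp(-38000/(8.314·293)) = 1e+11·exp(-15.5993) = 1e+11·1.6800e-07 = 1.68e+04 s⁻¹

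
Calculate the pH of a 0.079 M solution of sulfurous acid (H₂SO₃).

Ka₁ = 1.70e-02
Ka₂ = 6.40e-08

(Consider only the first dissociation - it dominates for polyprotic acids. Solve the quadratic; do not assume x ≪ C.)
pH = 1.54

x² + Ka₁·x − Ka₁·C = 0 with Ka₁ = 1.70e-02, C = 0.079.
x = (−Ka₁ + √(Ka₁² + 4·Ka₁·C))/2 = 2.9120e-02 M, so pH = 1.54.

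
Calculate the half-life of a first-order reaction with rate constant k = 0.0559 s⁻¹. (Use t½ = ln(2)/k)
12.40 s

t½ = ln(2)/k = 0.6931/0.0559 = 12.40 s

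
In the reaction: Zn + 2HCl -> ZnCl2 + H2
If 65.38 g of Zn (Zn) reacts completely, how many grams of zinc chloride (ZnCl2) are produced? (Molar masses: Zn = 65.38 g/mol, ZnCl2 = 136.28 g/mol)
Moles of Zn = 65.38 g ÷ 65.38 g/mol = 1 mol
Mole ratio: 1 mol ZnCl2 / 1 mol Zn
Moles of ZnCl2 = 1 × (1/1) = 1 mol
Mass of ZnCl2 = 1 mol × 136.28 g/mol = 136.3 g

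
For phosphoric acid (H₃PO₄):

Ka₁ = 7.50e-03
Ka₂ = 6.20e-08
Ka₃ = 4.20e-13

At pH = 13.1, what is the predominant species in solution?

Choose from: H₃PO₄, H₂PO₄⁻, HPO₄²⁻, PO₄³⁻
PO₄³⁻

pKa1 = 2.12, pKa2 = 7.21, pKa3 = 12.38. Each pKa is the crossover between adjacent species; pH = 13.1 lies in the region where PO₄³⁻ predominates.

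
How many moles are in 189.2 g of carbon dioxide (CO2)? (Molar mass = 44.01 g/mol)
Moles = 189.2 g ÷ 44.01 g/mol = 4.299 mol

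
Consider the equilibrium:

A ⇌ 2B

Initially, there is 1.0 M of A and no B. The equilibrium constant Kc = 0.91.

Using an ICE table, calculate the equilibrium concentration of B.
[B] = 0.753 M

ICE: [A] = 1.0 − x, [B] = 2x.
Kc = (2x)²/(1.0 − x) = 0.91 ⇒ 4x² + 0.91x − 0.91 = 0.
x = (−0.91 + √(0.91² + 4·4·0.91))/(2·4) = (−0.91 + √15.388)/8 = 0.3766.
[B] = 2x = 0.753 M.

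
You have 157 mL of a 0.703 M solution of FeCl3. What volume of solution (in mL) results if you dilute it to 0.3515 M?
Using M₁V₁ = M₂V₂:
0.703 × 157 = 0.3515 × V₂
V₂ = (0.703 × 157) / 0.3515 = 314 mL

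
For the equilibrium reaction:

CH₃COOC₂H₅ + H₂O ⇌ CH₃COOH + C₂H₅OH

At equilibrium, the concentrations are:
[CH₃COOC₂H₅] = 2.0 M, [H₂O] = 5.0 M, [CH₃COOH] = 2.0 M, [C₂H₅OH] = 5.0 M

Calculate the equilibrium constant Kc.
K_c = 1.0000

Kc = ([CH₃COOH] × [C₂H₅OH]) / ([CH₃COOC₂H₅] × [H₂O])
   = ((2.0)·(5.0)) / ((2.0)·(5.0))
   = 10 / 10 = 1.0000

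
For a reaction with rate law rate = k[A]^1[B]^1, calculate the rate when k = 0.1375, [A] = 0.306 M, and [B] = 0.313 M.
0.01317 M/s

rate = k·[A]^1·[B]^1 = 0.1375·(0.306)^1·(0.313)^1 = 0.1375·0.306·0.313 = 0.01317 M/s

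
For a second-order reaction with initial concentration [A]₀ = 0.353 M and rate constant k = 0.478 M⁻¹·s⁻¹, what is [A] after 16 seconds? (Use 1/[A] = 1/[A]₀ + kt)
0.0954 M

1/[A] = 1/[A]₀ + k·t = 1/0.353 + (0.478)·(16) = 2.8329 + 7.6480 = 10.4809
[A] = 1/10.4809 = 0.0954 M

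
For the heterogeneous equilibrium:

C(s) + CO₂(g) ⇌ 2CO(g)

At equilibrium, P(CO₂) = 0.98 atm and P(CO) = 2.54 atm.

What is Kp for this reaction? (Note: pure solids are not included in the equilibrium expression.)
K_p = 6.583

Solid C is excluded.
Kp = P(CO)²/P(CO₂) = (2.54)²/0.98 = 6.452/0.98 = 6.583.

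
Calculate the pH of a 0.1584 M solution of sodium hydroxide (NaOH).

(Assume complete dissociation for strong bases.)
pH = 13.20

[OH⁻] = 0.1584 M for strong base. pOH = -log[OH⁻] = 0.80, pH = 14 - pOH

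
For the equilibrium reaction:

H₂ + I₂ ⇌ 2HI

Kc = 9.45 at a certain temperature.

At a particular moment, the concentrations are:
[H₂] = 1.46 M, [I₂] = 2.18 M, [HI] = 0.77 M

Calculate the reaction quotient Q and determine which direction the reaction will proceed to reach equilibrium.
Q = 0.186, Q < K, reaction proceeds forward (toward products)

Q = ([HI]^2) / ([H₂] × [I₂])
  = ((0.77)^2) / ((1.46)·(2.18)) = 0.5929/3.1828 = 0.1863
Since Q = 0.1863 < Kc = 9.45, the reaction proceeds forward (toward products) to reach equilibrium.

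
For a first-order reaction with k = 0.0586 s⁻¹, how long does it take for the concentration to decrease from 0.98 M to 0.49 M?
11.83 s

From ln[A] = ln[A]₀ - k·t: t = ln([A]₀/[A])/k = ln(0.98/0.49)/0.0586 = ln(2.0000)/0.0586 = 0.6931/0.0586 = 11.83 s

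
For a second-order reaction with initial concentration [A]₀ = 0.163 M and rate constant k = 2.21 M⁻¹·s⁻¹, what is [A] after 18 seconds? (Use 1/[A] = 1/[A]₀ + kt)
0.0218 M

1/[A] = 1/[A]₀ + k·t = 1/0.163 + (2.21)·(18) = 6.1350 + 39.7800 = 45.9150
[A] = 1/45.9150 = 0.0218 M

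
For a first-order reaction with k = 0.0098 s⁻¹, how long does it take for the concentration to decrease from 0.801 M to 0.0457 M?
292.22 s

From ln[A] = ln[A]₀ - k·t: t = ln([A]₀/[A])/k = ln(0.801/0.0457)/0.0098 = ln(17.5274)/0.0098 = 2.8638/0.0098 = 292.22 s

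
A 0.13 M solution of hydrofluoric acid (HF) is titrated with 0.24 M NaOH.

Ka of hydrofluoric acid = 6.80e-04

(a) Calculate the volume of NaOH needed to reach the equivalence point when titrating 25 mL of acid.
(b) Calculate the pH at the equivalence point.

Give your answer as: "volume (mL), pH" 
V = 13.5 mL, pH = 8.05

(a) At equivalence: moles acid = moles base.
moles acid = 0.13 × 0.025 = 0.00325 mol; V_NaOH = 0.00325/0.24 = 0.01354 L = 13.5 mL.
(b) At equivalence, all acid → conjugate base A⁻ at [A⁻] = 0.00325/0.03854 = 0.08432 M.
Kb = Kw/Ka = 1.0e-14/6.80e-04 = 1.471e-11; [OH⁻] = √(Kb·[A⁻]) = 1.114e-06; pOH = 5.95; pH = 14 − pOH = 8.05.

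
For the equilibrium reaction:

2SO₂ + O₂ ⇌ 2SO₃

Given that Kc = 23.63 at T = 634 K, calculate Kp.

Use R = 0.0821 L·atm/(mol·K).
K_p = 0.4540

Δn = (moles gaseous products) − (moles gaseous reactants) = -1
T = 634 K; RT = 0.0821 × 634 = 52.0514
Kp = Kc·(RT)^Δn = 23.63 × (52.0514)^-1 = 23.63 × 0.0192118 = 0.4540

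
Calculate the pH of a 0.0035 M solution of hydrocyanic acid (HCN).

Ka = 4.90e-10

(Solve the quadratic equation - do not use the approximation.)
pH = 5.88

x² + Ka×x - Ka×C = 0. Using quadratic formula: [H⁺] = 1.3093e-06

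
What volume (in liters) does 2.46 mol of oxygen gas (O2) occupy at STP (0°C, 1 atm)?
At STP, 1 mol of gas occupies 22.4 L
Volume = 2.46 mol × 22.4 L/mol = 55.10 L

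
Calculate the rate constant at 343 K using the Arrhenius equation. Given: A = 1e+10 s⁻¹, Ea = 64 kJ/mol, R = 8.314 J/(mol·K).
1.79e+00 s⁻¹

k = A·exp(-Ea/(R·T)) = 1e+10·exp(-64000/(8.314·343)) = 1e+10·exp(-22.4427) = 1e+10·1.7916e-10 = 1.79e+00 s⁻¹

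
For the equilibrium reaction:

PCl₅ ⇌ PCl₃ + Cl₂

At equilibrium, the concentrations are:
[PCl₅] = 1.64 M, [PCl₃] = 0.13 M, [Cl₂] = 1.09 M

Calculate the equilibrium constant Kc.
K_c = 0.0864

Kc = ([PCl₃] × [Cl₂]) / ([PCl₅])
   = ((0.13)·(1.09)) / ((1.64))
   = 0.1417 / 1.64 = 0.0864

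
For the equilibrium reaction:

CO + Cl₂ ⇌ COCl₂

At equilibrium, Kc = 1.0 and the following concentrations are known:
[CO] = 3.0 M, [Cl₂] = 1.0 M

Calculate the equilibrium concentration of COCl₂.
[COCl₂] = 3.0000 M

Kc = ([COCl₂]) / ([CO] × [Cl₂]) = 1.0
[COCl₂]^1 = Kc · (reactant terms)/(other product terms) = 1.0 · 3 / 1 = 3
[COCl₂] = 3.0000 M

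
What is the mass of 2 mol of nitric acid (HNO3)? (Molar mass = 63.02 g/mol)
Mass = 2 mol × 63.02 g/mol = 126 g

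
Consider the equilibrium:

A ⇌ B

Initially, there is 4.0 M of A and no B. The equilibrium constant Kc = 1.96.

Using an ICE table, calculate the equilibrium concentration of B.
[B] = 2.649 M

ICE: [A] = 4.0 − x, [B] = x.
Kc = x/(4.0 − x) = 1.96 ⇒ x = 1.96·4.0/(1 + 1.96) = 7.84/2.96 = 2.649.
[B] = x = 2.649 M.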